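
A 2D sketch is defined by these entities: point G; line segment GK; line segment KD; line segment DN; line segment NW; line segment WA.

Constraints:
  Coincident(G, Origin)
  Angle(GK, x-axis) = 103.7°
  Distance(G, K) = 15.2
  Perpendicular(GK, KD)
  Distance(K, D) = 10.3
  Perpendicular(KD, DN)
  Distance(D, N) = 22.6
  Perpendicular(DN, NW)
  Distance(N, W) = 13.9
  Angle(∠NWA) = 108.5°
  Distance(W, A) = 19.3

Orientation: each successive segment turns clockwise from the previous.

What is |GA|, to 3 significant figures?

14.6

G is at the origin; GK runs at 103.7° with length 15.2, so K = (-3.60, 14.8). GK ⟂ KD, so KD runs at 13.7°; with |KD| = 10.3, D = (6.41, 17.2). The perpendicularity gives DN at right angles to KD, so DN runs at -76.3°; with |DN| = 22.6, N = (11.8, -4.75). DN is perpendicular to NW, so NW runs at -166°; with |NW| = 13.9, W = (-1.74, -8.04). ∠NWA = 108.5° gives WA at 122° from the x-axis; with |WA| = 19.3, A = (-12.0, 8.29). Then |GA| = |A − G| = 14.6.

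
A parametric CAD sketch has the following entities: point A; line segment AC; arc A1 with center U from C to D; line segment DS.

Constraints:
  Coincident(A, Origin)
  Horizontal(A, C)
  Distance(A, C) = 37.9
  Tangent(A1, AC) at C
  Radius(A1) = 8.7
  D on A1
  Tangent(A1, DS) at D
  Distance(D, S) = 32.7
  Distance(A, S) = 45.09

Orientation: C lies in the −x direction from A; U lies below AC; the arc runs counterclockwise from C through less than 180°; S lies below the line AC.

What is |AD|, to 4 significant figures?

46.71

Checks: |AC| = 37.90 ✓; |UD| = 8.700 ✓; ∠(UD, DS) = 90.00° ✓; |DS| = 32.70 ✓; |AS| = 45.09 ✓.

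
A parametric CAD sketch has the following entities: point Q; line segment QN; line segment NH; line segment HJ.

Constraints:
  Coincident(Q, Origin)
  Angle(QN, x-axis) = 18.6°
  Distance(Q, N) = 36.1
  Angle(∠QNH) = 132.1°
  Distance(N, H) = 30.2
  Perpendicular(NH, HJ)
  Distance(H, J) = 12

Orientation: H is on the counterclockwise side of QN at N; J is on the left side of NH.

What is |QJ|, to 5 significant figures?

56.376

Q is at the origin; QN runs at 18.6° with length 36.1, so N = 36.1·(cos 18.6°, sin 18.6°) = (34.214, 11.514). ∠QNH = 132.1°, so NH runs at 18.6° + (180° − 132.1°) = 66.500° from the x-axis; with |NH| = 30.2, H = N + 30.2·(cos 66.500°, sin 66.500°) = (46.257, 39.210). The perpendicularity gives HJ at right angles to NH; with |HJ| = 12.0 on the left of NH, J = H + 12.0·(-0.91706, 0.39875) = (35.252, 43.995). Then |QJ| = |J − Q| = 56.376.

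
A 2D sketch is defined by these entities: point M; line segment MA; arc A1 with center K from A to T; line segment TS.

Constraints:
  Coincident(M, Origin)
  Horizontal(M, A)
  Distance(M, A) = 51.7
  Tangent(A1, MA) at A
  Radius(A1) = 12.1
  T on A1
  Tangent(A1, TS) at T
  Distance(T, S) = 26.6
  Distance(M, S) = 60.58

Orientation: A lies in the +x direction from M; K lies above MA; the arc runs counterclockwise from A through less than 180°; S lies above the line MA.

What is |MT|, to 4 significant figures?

64.30

M is at the origin; M and A share the same y with |MA| = 51.7 and A on the +x side, so A = (51.70, 0.000). Since A1 is tangent to MA there, KA ⟂ MA, so K = A + (0, 12.1) = (51.70, 12.10). Since KT ⟂ TS (tangency), |KS| = √(12.1² + 26.6²) = 29.22 regardless of where T sits on A1. So S lies on both circle(M, 60.58) and circle(K, 29.22); the above-MA intersection is S = (45.01, 40.55). T is the foot of the tangent from S: T = (61.27, 19.50).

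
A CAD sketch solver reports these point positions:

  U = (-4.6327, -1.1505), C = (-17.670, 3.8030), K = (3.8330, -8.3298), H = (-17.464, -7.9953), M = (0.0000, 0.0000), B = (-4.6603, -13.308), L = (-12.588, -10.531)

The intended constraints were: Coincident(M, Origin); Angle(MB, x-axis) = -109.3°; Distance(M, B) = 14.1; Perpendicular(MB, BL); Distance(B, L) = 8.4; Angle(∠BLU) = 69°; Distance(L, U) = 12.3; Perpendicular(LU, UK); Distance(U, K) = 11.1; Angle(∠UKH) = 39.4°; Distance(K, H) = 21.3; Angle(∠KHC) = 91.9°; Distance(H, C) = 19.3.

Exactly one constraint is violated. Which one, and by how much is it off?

Distance(H, C) = 19.3 — off by 7.50.

M = (0.00, 0.00) ✓; MB at -109.3° ✓; |MB| = 14.10 ✓; ∠(MB, BL) = 90.01° ✓; |BL| = 8.400 ✓; ∠BLU = 69.00° ✓; |LU| = 12.30 ✓; ∠(LU, UK) = 90.00° ✓; |UK| = 11.10 ✓; ∠UKH = 39.40° ✓; |KH| = 21.30 ✓; ∠KHC = 91.90° ✓; |HC| = 11.80 ✗.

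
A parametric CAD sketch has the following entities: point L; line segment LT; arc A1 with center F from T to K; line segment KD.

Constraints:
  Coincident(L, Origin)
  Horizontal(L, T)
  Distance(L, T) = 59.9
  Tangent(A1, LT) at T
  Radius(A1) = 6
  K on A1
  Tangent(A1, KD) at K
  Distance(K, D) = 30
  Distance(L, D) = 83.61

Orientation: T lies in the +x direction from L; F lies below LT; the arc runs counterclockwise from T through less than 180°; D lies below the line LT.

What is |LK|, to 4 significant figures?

56.76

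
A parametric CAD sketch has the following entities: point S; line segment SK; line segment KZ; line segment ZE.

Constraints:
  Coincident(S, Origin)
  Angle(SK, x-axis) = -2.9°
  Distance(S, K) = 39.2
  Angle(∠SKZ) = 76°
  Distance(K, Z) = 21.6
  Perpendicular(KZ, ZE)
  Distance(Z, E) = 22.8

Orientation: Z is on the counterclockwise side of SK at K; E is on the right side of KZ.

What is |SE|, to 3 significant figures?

62.0

∠SKZ = 76.0°, so KZ runs at -2.9° + (180° − 76.0°) = 101° from the x-axis; with |KZ| = 21.6, Z = K + 21.6·(cos 101°, sin 101°) = (35.0, 19.2). The perpendicularity gives ZE at right angles to KZ; with |ZE| = 22.8 on the right of KZ, E = Z + 22.8·(0.981, 0.193) = (57.4, 23.6). Then |SE| = |E − S| = 62.0.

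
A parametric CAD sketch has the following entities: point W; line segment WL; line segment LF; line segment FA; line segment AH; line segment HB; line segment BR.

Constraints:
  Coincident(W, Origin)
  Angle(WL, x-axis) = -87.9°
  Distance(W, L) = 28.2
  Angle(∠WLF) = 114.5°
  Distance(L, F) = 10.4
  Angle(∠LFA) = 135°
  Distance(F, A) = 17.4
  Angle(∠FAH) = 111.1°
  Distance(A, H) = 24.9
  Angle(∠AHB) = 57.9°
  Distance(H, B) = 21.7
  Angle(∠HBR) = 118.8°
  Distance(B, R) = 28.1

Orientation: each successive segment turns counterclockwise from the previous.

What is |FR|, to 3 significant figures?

8.44

W is at the origin; WL runs at -87.9° with length 28.2, so L = (1.03, -28.2). ∠WLF = 114.5° gives LF at -22.4° from the x-axis; with |LF| = 10.4, F = (10.6, -32.1). ∠LFA = 135.0° gives FA at 22.6° from the x-axis; with |FA| = 17.4, A = (26.7, -25.5). ∠FAH = 111.1° gives AH at 91.5° from the x-axis; with |AH| = 24.9, H = (26.1, -0.566). ∠AHB = 57.9° gives HB at -146° from the x-axis; with |HB| = 21.7, B = (7.99, -12.6). ∠HBR = 118.8° gives BR at -85.2° from the x-axis; with |BR| = 28.1, R = (10.3, -40.6). Then |FR| = |R − F| = 8.44.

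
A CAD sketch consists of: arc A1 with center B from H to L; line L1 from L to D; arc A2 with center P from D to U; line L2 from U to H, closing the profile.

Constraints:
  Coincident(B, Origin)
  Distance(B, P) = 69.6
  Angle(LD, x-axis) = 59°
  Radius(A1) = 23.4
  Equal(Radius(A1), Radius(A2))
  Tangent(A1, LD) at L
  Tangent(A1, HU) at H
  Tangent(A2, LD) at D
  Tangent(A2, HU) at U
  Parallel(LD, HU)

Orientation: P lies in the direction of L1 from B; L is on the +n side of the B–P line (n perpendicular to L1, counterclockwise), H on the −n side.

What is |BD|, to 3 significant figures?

73.4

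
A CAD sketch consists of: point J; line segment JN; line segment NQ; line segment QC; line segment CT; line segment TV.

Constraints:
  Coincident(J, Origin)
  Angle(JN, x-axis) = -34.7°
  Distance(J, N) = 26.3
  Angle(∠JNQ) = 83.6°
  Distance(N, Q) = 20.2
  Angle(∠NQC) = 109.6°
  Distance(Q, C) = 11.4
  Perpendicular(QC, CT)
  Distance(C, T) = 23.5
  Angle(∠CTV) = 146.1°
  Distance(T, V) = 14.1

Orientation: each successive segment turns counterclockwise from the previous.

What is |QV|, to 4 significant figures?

35.38

QC ⟂ CT, so CT runs at -137.9°; with |CT| = 23.5, T = (6.120, -4.483). ∠CTV = 146.1° gives TV at -104.0° from the x-axis; with |TV| = 14.1, V = (2.709, -18.16). Then |QV| = |V − Q| = 35.38.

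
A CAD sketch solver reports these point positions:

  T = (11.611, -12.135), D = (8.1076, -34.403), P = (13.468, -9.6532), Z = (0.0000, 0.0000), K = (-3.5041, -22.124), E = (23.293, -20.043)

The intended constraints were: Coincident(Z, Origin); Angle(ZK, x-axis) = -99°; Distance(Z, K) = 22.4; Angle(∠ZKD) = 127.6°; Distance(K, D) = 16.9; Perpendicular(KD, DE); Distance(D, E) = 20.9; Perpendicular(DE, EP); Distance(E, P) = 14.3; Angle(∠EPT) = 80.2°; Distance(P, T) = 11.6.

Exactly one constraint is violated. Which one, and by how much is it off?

Distance(P, T) = 11.6 — off by 8.50.

Z = (0.00, 0.00) ✓; ZK at -99.00° ✓; |ZK| = 22.40 ✓; ∠ZKD = 127.6° ✓; |KD| = 16.90 ✓; ∠(KD, DE) = 90.00° ✓; |DE| = 20.90 ✓; ∠(DE, EP) = 90.00° ✓; |EP| = 14.30 ✓; ∠EPT = 80.21° ✓; |PT| = 3.100 ✗.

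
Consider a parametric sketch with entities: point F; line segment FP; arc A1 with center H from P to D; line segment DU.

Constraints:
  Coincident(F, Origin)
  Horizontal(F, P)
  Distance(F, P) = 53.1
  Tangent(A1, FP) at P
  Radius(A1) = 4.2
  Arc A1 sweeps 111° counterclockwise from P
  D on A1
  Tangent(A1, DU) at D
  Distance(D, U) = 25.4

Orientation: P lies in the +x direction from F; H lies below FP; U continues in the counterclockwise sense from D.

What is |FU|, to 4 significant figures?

65.29

F is at the origin; F and P share the same y with |FP| = 53.1 and P on the +x side, so P = (53.10, 0.000). A1 meets FP tangentially, so HP is at right angles to FP, so H = P + (0, -4.2) = (53.10, -4.200). On A1, P sits at bearing 90° from H; a 111° counterclockwise sweep puts D at bearing 201°, so D = H + 4.2·(cos 201°, sin 201°) = (49.18, -5.705). A1 meets DU tangentially, so HD is at right angles to DU, so DU runs along (−sin 201°, cos 201°); with |DU| = 25.4, U = (58.28, -29.42). Then |FU| = |U − F| = 65.29.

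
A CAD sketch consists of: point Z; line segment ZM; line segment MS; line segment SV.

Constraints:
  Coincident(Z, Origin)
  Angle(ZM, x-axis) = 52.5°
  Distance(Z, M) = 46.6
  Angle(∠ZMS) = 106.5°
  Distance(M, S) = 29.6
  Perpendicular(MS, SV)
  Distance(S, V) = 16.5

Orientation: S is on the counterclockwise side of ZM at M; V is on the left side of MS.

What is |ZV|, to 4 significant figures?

51.27

∠ZMS = 106.5°, so MS runs at 52.5° + (180° − 106.5°) = 126.0° from the x-axis; with |MS| = 29.6, S = M + 29.6·(cos 126.0°, sin 126.0°) = (10.97, 60.92). MS is perpendicular to SV; with |SV| = 16.5 on the left of MS, V = S + 16.5·(-0.8090, -0.5878) = (-2.379, 51.22). Then |ZV| = |V − Z| = 51.27.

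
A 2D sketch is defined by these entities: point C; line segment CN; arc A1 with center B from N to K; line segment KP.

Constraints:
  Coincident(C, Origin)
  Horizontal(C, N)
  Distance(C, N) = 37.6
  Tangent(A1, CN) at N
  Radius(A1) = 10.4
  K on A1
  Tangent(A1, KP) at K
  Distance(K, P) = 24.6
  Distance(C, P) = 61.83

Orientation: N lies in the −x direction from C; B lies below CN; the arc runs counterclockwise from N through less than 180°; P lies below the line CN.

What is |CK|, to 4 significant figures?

48.53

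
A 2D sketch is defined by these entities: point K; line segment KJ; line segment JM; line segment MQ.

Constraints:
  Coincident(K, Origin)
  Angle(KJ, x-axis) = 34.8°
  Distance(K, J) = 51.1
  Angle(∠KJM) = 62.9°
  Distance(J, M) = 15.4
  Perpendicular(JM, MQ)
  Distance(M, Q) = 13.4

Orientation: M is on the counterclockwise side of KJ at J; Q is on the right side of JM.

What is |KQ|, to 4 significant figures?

59.41

∠KJM = 62.9°, so JM runs at 34.8° + (180° − 62.9°) = 151.9° from the x-axis; with |JM| = 15.4, M = J + 15.4·(cos 151.9°, sin 151.9°) = (28.38, 36.42). JM is perpendicular to MQ; with |MQ| = 13.4 on the right of JM, Q = M + 13.4·(0.4710, 0.8821) = (34.69, 48.24). Then |KQ| = |Q − K| = 59.41.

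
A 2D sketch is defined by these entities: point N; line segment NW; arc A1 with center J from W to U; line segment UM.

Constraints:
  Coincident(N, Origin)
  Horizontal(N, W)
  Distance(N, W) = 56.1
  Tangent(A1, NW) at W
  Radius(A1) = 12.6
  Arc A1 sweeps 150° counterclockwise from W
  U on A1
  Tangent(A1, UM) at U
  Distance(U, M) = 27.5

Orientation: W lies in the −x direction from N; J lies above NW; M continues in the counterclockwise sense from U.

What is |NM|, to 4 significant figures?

82.51

On A1, W sits at bearing -90° from J; a 150° counterclockwise sweep puts U at bearing 60°, so U = J + 12.6·(cos 60°, sin 60°) = (-49.80, 23.51). Tangency of A1 to UM means the radius JU is perpendicular to UM, so UM runs along (−sin 60°, cos 60°); with |UM| = 27.5, M = (-73.62, 37.26). Then |NM| = |M − N| = 82.51.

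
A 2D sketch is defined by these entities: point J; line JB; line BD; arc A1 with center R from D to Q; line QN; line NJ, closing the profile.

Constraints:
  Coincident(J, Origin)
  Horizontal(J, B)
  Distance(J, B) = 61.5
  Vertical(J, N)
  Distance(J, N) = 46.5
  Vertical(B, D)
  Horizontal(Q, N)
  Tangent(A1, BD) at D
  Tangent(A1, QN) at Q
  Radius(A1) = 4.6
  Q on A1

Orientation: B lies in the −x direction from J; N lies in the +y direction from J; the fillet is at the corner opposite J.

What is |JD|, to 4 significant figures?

74.42

J is at the origin; J and B share the same y with |JB| = 61.5 and B on the −x side, so B = (-61.50, 0.000). J and N share the same x with |JN| = 46.5 and N on the +y side, so N = (0.000, 46.50). The virtual corner opposite J is at (-61.50, 46.50). Tangency of A1 to BD means the radius RD is perpendicular to BD and since A1 is tangent to QN there, RQ ⟂ QN, with radius 4.6, so the center R sits 4.6 in from both sides at R = (-56.90, 41.90). That places the tangent points at D = (-61.50, 41.90) on BD and Q = (-56.90, 46.50) on QN. Then |JD| = |D − J| = 74.42.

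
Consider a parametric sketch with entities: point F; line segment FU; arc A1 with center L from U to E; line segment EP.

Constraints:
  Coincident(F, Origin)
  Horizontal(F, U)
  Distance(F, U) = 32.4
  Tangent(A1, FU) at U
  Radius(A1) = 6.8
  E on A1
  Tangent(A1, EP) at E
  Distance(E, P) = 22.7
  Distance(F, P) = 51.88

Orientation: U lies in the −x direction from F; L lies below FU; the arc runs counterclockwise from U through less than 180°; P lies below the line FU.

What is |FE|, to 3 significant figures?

39.4

Checks: |LE| = 6.800 ✓; ∠(LE, EP) = 90.00° ✓; |EP| = 22.70 ✓; |FP| = 51.88 ✓.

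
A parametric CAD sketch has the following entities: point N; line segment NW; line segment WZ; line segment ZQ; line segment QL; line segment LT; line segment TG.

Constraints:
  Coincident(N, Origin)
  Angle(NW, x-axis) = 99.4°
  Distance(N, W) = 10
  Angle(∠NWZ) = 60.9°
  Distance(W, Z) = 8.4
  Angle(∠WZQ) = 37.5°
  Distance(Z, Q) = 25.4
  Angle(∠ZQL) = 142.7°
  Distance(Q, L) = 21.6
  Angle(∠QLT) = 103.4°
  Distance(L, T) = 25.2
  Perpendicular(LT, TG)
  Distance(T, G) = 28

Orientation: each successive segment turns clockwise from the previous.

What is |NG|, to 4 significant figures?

29.59

∠QLT = 103.4° gives LT at 83.90° from the x-axis; with |LT| = 25.2, T = (-35.59, 31.54). LT is perpendicular to TG, so TG runs at -6.100°; with |TG| = 28.0, G = (-7.751, 28.56). Then |NG| = |G − N| = 29.59.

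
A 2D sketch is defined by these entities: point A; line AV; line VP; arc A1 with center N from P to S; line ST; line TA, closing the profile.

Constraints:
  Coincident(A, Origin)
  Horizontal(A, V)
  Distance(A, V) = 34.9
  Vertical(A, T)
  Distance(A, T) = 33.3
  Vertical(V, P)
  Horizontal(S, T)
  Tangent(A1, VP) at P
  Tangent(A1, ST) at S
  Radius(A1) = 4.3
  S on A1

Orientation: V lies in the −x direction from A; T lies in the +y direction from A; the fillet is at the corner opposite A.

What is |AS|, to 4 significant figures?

45.22

The virtual corner opposite A is at (-34.90, 33.30). Tangency of A1 to VP means the radius NP is perpendicular to VP and A1 meets ST tangentially, so NS is at right angles to ST, with radius 4.3, so the center N sits 4.3 in from both sides at N = (-30.60, 29.00). That places the tangent points at P = (-34.90, 29.00) on VP and S = (-30.60, 33.30) on ST. Then |AS| = |S − A| = 45.22.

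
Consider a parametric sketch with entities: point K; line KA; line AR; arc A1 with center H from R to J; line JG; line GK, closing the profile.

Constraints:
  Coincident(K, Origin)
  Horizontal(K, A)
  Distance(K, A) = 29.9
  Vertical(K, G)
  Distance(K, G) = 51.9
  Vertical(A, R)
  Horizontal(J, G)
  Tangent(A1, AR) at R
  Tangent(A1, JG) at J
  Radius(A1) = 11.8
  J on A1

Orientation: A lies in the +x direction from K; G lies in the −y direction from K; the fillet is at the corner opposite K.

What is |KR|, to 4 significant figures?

50.02

K is at the origin; KA is horizontal with |KA| = 29.9 and A on the +x side, so A = (29.90, 0.000). K and G share the same x with |KG| = 51.9 and G on the −y side, so G = (0.000, -51.90). The virtual corner opposite K is at (29.90, -51.90). Tangency of A1 to AR means the radius HR is perpendicular to AR and since A1 is tangent to JG there, HJ ⟂ JG, with radius 11.8, so the center H sits 11.8 in from both sides at H = (18.10, -40.10). That places the tangent points at R = (29.90, -40.10) on AR and J = (18.10, -51.90) on JG. Then |KR| = |R − K| = 50.02.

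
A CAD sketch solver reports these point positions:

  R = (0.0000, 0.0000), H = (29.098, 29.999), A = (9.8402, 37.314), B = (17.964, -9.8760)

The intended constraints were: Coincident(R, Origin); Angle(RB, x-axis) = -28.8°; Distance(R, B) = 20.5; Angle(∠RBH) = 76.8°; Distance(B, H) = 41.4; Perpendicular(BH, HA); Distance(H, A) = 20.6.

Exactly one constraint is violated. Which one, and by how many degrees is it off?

Perpendicular(BH, HA) — off by 5.20°.

R = (0.00, 0.00) ✓; RB at -28.80° ✓; |RB| = 20.50 ✓; ∠RBH = 76.80° ✓; |BH| = 41.40 ✓; ∠(BH, HA) = 84.80° ✗; |HA| = 20.60 ✓.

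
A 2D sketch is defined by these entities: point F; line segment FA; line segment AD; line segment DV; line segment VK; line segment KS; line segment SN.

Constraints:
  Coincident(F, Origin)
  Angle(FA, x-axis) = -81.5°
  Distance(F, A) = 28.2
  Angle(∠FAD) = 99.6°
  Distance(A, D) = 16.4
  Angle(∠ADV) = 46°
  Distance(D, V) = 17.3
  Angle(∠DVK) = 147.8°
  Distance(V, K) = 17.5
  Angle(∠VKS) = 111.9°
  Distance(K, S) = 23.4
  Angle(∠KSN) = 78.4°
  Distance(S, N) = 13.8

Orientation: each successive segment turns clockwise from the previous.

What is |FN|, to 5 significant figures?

36.929

F is at the origin; FA runs at -81.5° with length 28.2, so A = (4.1682, -27.890). ∠FAD = 99.6° gives AD at -161.90° from the x-axis; with |AD| = 16.4, D = (-11.420, -32.985). ∠ADV = 46.0° gives DV at 64.100° from the x-axis; with |DV| = 17.3, V = (-3.8636, -17.423). ∠DVK = 147.8° gives VK at 31.900° from the x-axis; with |VK| = 17.5, K = (10.993, -8.1753). ∠VKS = 111.9° gives KS at -36.200° from the x-axis; with |KS| = 23.4, S = (29.876, -21.995). ∠KSN = 78.4° gives SN at -137.80° from the x-axis; with |SN| = 13.8, N = (19.653, -31.265). Then |FN| = |N − F| = 36.929.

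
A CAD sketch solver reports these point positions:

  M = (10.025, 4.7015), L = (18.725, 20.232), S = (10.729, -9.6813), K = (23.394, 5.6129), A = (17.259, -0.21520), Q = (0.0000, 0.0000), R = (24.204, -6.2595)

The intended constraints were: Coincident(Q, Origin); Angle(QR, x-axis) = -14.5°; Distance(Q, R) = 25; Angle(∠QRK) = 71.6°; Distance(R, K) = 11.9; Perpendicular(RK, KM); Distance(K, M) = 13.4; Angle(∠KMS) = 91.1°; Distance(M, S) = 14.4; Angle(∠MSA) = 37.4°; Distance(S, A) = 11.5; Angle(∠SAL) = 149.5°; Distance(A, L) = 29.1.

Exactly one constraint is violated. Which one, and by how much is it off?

Distance(A, L) = 29.1 — off by 8.60.

Q = (0.00, 0.00) ✓; QR at -14.50° ✓; |QR| = 25.00 ✓; ∠QRK = 71.60° ✓; |RK| = 11.90 ✓; ∠(RK, KM) = 90.00° ✓; |KM| = 13.40 ✓; ∠KMS = 91.10° ✓; |MS| = 14.40 ✓; ∠MSA = 37.40° ✓; |SA| = 11.50 ✓; ∠SAL = 149.5° ✓; |AL| = 20.50 ✗.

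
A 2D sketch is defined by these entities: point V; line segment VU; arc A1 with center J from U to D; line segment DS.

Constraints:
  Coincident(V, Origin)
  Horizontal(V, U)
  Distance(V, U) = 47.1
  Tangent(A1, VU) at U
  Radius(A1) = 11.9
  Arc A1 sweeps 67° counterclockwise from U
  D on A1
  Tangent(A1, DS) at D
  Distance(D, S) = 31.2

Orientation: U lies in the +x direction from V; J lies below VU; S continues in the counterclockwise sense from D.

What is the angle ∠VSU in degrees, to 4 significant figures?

66.42°

On A1, U sits at bearing 90° from J; a 67° counterclockwise sweep puts D at bearing 157°, so D = J + 11.9·(cos 157°, sin 157°) = (36.15, -7.250). The tangent condition forces JD to be normal to DS, so DS runs along (−sin 157°, cos 157°); with |DS| = 31.2, S = (23.96, -35.97). Then cos ∠VSU = SV·SU / (|SV||SU|), giving 66.42°.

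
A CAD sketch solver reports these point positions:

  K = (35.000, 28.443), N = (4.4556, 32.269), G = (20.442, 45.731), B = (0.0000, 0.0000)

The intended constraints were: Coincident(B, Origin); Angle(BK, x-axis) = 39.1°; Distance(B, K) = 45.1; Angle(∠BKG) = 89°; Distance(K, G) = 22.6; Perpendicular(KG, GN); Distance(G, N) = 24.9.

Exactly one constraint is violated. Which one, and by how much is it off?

Distance(G, N) = 24.9 — off by 4.00.

B = (0.00, 0.00) ✓; BK at 39.10° ✓; |BK| = 45.10 ✓; ∠BKG = 89.00° ✓; |KG| = 22.60 ✓; ∠(KG, GN) = 90.00° ✓; |GN| = 20.90 ✗.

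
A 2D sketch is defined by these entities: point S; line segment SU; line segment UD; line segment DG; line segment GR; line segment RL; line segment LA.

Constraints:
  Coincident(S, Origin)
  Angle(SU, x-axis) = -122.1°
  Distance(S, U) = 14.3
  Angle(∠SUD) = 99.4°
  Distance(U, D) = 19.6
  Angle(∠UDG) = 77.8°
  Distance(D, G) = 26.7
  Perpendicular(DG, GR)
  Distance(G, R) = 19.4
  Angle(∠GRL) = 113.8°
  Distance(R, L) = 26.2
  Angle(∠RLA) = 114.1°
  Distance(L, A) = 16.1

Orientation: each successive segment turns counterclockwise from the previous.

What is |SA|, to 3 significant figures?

27.7

∠GRL = 113.8° gives RL at -143° from the x-axis; with |RL| = 26.2, L = (-17.7, -8.05). ∠RLA = 114.1° gives LA at -77.2° from the x-axis; with |LA| = 16.1, A = (-14.2, -23.8). Then |SA| = |A − S| = 27.7.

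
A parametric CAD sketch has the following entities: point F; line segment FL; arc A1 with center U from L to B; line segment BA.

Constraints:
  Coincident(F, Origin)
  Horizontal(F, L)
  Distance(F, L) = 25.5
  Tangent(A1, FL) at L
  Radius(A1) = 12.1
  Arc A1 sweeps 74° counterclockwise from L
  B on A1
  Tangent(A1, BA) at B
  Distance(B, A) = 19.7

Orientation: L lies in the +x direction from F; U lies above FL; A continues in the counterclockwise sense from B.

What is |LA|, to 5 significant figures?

32.534

F is at the origin; FL is horizontal with |FL| = 25.5 and L on the +x side, so L = (25.500, 0.0000). The tangent condition forces UL to be normal to FL, so U = L + (0, 12.1) = (25.500, 12.100). On A1, L sits at bearing -90° from U; a 74° counterclockwise sweep puts B at bearing -16°, so B = U + 12.1·(cos -16°, sin -16°) = (37.131, 8.7648). The tangent condition forces UB to be normal to BA, so BA runs along (−sin -16°, cos -16°); with |BA| = 19.7, A = (42.561, 27.702). Then |LA| = |A − L| = 32.534.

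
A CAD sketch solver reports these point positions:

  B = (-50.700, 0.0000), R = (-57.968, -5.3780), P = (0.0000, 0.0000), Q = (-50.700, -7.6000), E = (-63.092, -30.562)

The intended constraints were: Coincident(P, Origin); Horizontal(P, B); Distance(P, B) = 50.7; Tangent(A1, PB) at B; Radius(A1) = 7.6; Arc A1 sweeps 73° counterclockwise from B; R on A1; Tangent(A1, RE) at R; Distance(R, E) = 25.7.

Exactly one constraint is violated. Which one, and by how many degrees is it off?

Tangent(A1, RE) at R — off by 5.50°.

P = (0.00, 0.00) ✓; P.y = 0.00, B.y = 0.00 ✓; |PB| = 50.70 ✓; ∠(QB, BP) = 90.00° ✓; |QB| = 7.600 ✓; bearing(Q→R) − bearing(Q→B) = 73.00° ✓; |QR| = 7.600 ✓; ∠(QR, RE) = 84.50° ✗; |RE| = 25.70 ✓.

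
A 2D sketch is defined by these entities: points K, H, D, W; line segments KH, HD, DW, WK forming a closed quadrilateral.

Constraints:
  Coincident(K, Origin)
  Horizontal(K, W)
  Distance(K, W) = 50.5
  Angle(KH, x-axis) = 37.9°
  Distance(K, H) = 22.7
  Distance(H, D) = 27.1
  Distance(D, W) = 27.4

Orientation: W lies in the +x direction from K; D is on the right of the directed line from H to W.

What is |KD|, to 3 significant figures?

28.5

Checks: |KW| = 50.50 ✓; |KH| = 22.70 ✓; |HD| = 27.10 ✓; |DW| = 27.40 ✓.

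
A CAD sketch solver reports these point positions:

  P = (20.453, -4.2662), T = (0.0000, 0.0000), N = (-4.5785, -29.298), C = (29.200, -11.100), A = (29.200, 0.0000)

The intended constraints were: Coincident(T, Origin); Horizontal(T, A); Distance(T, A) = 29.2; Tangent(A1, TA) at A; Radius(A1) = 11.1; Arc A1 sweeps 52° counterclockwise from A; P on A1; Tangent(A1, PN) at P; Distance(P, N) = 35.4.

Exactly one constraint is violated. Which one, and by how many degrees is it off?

Tangent(A1, PN) at P — off by 7.00°.

T = (0.00, 0.00) ✓; T.y = 0.00, A.y = 0.00 ✓; |TA| = 29.20 ✓; ∠(CA, AT) = 90.00° ✓; |CA| = 11.10 ✓; bearing(C→P) − bearing(C→A) = 52.00° ✓; |CP| = 11.10 ✓; ∠(CP, PN) = 97.00° ✗; |PN| = 35.40 ✓.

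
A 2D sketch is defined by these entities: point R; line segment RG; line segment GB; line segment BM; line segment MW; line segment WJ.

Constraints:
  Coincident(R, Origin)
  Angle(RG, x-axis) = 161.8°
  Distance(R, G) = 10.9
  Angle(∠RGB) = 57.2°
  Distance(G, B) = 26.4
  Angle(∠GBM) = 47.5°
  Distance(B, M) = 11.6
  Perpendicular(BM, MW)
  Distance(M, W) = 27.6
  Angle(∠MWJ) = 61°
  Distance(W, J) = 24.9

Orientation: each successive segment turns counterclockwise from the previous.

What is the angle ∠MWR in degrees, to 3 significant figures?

25.7°

R is at the origin; RG runs at 161.8° with length 10.9, so G = (-10.4, 3.40). ∠RGB = 57.2° gives GB at -75.4° from the x-axis; with |GB| = 26.4, B = (-3.70, -22.1). ∠GBM = 47.5° gives BM at 57.1° from the x-axis; with |BM| = 11.6, M = (2.60, -12.4). BM is perpendicular to MW, so MW runs at 147°; with |MW| = 27.6, W = (-20.6, 2.59). Then cos ∠MWR = WM·WR / (|WM||WR|), giving 25.7°.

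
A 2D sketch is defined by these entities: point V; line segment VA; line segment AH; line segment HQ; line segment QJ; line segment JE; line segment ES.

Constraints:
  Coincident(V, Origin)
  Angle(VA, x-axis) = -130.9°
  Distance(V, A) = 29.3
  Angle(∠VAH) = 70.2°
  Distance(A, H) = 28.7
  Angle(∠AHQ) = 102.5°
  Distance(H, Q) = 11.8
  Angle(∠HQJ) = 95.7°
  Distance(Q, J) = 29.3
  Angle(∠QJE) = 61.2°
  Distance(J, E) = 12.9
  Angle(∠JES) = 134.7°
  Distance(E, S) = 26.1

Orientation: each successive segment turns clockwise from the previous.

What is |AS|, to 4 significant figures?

28.20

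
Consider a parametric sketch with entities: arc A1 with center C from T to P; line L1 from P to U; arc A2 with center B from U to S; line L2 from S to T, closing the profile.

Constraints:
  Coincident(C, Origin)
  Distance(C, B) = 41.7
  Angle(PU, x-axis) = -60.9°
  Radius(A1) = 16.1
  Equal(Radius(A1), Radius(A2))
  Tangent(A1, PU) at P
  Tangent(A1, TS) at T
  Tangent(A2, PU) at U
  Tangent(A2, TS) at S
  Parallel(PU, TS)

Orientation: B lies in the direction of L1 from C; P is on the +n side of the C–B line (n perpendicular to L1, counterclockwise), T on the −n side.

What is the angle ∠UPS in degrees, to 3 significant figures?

37.7°

Tangency of A1 to both parallel lines with radius 16.1 puts P and T at C ± 16.1·n: P = (14.1, 7.83), T = (-14.1, -7.83). Equal radii place U and S the same way about B: U = B + 16.1·n = (34.3, -28.6), S = B − 16.1·n = (6.21, -44.3). Then cos ∠UPS = PU·PS / (|PU||PS|), giving 37.7°.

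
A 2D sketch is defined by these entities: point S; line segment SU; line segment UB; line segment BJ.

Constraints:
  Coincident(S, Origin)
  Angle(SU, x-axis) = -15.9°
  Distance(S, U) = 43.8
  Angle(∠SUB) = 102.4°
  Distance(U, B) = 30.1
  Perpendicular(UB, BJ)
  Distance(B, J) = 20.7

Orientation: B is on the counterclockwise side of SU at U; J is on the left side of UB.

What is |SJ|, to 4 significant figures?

45.26

S is at the origin; SU runs at -15.9° with length 43.8, so U = 43.8·(cos -15.9°, sin -15.9°) = (42.12, -12.00). ∠SUB = 102.4°, so UB runs at -15.9° + (180° − 102.4°) = 61.70° from the x-axis; with |UB| = 30.1, B = U + 30.1·(cos 61.70°, sin 61.70°) = (56.39, 14.50). UB is perpendicular to BJ; with |BJ| = 20.7 on the left of UB, J = B + 20.7·(-0.8805, 0.4741) = (38.17, 24.32). Then |SJ| = |J − S| = 45.26.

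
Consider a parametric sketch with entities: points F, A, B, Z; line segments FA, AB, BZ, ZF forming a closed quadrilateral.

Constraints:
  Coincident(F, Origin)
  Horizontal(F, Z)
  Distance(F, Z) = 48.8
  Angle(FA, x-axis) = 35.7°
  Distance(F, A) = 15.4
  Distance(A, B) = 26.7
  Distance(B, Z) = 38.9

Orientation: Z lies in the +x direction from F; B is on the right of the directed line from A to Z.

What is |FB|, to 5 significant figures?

22.627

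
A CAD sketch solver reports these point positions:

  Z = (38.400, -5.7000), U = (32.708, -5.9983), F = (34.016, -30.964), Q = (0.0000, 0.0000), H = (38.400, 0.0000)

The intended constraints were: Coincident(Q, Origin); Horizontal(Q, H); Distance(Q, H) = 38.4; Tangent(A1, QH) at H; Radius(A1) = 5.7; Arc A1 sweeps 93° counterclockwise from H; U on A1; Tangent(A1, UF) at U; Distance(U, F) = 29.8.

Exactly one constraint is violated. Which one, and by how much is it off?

Distance(U, F) = 29.8 — off by 4.80.

Q = (0.00, 0.00) ✓; Q.y = 0.00, H.y = 0.00 ✓; |QH| = 38.40 ✓; ∠(ZH, HQ) = 90.00° ✓; |ZH| = 5.700 ✓; bearing(Z→U) − bearing(Z→H) = 93.00° ✓; |ZU| = 5.700 ✓; ∠(ZU, UF) = 90.00° ✓; |UF| = 25.00 ✗.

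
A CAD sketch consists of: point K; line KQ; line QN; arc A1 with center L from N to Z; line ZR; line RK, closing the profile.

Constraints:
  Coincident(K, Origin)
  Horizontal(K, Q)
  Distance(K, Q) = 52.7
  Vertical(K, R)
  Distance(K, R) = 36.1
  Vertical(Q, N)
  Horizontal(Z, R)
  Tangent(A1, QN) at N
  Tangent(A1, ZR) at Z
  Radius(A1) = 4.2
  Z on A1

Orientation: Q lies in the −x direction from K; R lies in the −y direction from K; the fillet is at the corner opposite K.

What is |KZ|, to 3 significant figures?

60.5

The virtual corner opposite K is at (-52.7, -36.1). Since A1 is tangent to QN there, LN ⟂ QN and since A1 is tangent to ZR there, LZ ⟂ ZR, with radius 4.2, so the center L sits 4.2 in from both sides at L = (-48.5, -31.9). That places the tangent points at N = (-52.7, -31.9) on QN and Z = (-48.5, -36.1) on ZR. Then |KZ| = |Z − K| = 60.5.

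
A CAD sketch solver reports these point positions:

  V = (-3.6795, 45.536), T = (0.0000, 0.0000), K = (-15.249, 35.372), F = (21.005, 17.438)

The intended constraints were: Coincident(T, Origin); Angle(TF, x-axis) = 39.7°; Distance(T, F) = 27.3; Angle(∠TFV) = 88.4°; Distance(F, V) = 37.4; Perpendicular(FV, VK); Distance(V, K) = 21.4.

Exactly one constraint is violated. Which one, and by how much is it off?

Distance(V, K) = 21.4 — off by 6.00.

T = (0.00, 0.00) ✓; TF at 39.70° ✓; |TF| = 27.30 ✓; ∠TFV = 88.40° ✓; |FV| = 37.40 ✓; ∠(FV, VK) = 90.00° ✓; |VK| = 15.40 ✗.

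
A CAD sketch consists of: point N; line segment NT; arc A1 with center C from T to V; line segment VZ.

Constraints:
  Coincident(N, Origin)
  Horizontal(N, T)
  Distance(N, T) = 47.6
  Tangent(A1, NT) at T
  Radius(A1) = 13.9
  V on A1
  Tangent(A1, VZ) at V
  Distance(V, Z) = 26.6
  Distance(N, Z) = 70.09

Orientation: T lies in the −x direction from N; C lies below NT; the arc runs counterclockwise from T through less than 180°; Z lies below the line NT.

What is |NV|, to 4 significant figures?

63.46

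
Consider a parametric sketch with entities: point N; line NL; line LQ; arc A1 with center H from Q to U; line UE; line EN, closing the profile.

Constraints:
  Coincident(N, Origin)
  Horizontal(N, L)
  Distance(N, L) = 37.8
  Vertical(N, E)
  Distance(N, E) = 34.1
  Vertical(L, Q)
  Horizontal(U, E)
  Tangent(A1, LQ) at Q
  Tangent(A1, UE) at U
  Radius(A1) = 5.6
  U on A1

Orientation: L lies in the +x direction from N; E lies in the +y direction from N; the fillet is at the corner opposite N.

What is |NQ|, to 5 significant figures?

47.340

N is at the origin; N and L share the same y with |NL| = 37.8 and L on the +x side, so L = (37.800, 0.0000). N and E share the same x with |NE| = 34.1 and E on the +y side, so E = (0.0000, 34.100). The virtual corner opposite N is at (37.800, 34.100). A1 meets LQ tangentially, so HQ is at right angles to LQ and tangency of A1 to UE means the radius HU is perpendicular to UE, with radius 5.6, so the center H sits 5.6 in from both sides at H = (32.200, 28.500). That places the tangent points at Q = (37.800, 28.500) on LQ and U = (32.200, 34.100) on UE. Then |NQ| = |Q − N| = 47.340.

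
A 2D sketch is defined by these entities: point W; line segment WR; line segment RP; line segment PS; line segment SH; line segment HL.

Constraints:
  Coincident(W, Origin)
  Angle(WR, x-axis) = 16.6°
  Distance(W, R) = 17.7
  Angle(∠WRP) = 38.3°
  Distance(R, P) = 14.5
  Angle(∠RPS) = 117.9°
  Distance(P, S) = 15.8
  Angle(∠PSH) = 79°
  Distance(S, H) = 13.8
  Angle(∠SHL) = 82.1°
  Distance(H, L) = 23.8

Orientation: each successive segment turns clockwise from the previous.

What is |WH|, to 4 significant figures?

8.725

W is at the origin; WR runs at 16.6° with length 17.7, so R = (16.96, 5.057). ∠WRP = 38.3° gives RP at -125.1° from the x-axis; with |RP| = 14.5, P = (8.625, -6.806). ∠RPS = 117.9° gives PS at 172.8° from the x-axis; with |PS| = 15.8, S = (-7.051, -4.826). ∠PSH = 79.0° gives SH at 71.80° from the x-axis; with |SH| = 13.8, H = (-2.740, 8.283). Then |WH| = |H − W| = 8.725.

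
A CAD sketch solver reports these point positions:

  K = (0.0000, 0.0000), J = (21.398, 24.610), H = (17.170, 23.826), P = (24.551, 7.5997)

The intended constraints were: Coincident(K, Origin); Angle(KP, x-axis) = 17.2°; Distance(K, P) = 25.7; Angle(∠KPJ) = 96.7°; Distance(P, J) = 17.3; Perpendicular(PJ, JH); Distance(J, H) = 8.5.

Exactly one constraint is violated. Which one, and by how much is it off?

Distance(J, H) = 8.5 — off by 4.20.

K = (0.00, 0.00) ✓; KP at 17.20° ✓; |KP| = 25.70 ✓; ∠KPJ = 96.70° ✓; |PJ| = 17.30 ✓; ∠(PJ, JH) = 90.00° ✓; |JH| = 4.300 ✗.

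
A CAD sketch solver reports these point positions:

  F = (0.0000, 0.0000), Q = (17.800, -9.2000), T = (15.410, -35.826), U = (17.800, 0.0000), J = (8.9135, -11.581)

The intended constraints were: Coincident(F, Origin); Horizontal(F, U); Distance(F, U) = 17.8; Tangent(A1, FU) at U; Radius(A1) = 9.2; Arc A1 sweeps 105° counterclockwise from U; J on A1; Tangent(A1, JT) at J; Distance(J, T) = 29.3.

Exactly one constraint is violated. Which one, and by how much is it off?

Distance(J, T) = 29.3 — off by 4.20.

F = (0.00, 0.00) ✓; F.y = 0.00, U.y = 0.00 ✓; |FU| = 17.80 ✓; ∠(QU, UF) = 90.00° ✓; |QU| = 9.200 ✓; bearing(Q→J) − bearing(Q→U) = 105.0° ✓; |QJ| = 9.200 ✓; ∠(QJ, JT) = 90.00° ✓; |JT| = 25.10 ✗.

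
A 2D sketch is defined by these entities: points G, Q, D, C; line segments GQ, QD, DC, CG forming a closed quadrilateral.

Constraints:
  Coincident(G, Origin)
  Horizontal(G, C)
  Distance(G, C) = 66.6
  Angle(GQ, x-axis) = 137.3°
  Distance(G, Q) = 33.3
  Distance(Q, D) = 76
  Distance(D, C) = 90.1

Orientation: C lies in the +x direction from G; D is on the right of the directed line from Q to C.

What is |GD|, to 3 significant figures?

52.0

Checks: |GC| = 66.60 ✓; |GQ| = 33.30 ✓; |QD| = 76.00 ✓; |DC| = 90.10 ✓.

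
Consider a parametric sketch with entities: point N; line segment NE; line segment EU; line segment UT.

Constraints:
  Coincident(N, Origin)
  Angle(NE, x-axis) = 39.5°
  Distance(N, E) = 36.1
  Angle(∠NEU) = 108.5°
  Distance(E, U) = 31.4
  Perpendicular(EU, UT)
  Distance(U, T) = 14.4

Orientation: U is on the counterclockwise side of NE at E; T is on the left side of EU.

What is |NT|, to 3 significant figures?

47.2

N is at the origin; NE runs at 39.5° with length 36.1, so E = 36.1·(cos 39.5°, sin 39.5°) = (27.9, 23.0). ∠NEU = 108.5°, so EU runs at 39.5° + (180° − 108.5°) = 111° from the x-axis; with |EU| = 31.4, U = E + 31.4·(cos 111°, sin 111°) = (16.6, 52.3). EU ⟂ UT; with |UT| = 14.4 on the left of EU, T = U + 14.4·(-0.934, -0.358) = (3.16, 47.1). Then |NT| = |T − N| = 47.2.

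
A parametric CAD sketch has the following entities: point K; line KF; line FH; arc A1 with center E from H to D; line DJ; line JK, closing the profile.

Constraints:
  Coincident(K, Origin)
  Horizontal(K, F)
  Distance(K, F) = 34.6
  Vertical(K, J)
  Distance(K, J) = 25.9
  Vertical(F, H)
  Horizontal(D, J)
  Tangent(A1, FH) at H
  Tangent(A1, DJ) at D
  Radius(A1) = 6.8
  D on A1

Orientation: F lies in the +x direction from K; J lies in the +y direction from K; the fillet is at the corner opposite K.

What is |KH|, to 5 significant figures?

39.522

The virtual corner opposite K is at (34.600, 25.900). Tangency of A1 to FH means the radius EH is perpendicular to FH and since A1 is tangent to DJ there, ED ⟂ DJ, with radius 6.8, so the center E sits 6.8 in from both sides at E = (27.800, 19.100). That places the tangent points at H = (34.600, 19.100) on FH and D = (27.800, 25.900) on DJ. Then |KH| = |H − K| = 39.522.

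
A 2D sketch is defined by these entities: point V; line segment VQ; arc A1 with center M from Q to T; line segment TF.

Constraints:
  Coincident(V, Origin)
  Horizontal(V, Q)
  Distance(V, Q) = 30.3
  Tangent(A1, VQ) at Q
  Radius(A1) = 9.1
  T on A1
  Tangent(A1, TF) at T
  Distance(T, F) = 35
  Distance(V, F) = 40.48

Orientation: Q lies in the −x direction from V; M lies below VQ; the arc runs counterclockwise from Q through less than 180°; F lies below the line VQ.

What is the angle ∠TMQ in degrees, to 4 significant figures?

138.3°

V is at the origin; V and Q share the same y with |VQ| = 30.3 and Q on the −x side, so Q = (-30.30, 0.000). The tangent condition forces MQ to be normal to VQ, so M = Q + (0, -9.1) = (-30.30, -9.100). Since MT ⟂ TF (tangency), |MF| = √(9.1² + 35.0²) = 36.16 regardless of where T sits on A1. So F lies on both circle(V, 40.48) and circle(M, 36.16); the below-VQ intersection is F = (-10.21, -39.17). T is the foot of the tangent from F: T = (-36.35, -15.90).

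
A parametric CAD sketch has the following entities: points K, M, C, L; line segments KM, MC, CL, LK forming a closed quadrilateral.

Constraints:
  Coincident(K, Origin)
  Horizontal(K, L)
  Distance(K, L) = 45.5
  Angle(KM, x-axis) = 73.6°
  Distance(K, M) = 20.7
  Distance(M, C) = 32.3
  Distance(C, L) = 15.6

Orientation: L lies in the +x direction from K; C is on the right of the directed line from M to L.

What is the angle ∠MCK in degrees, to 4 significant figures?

38.58°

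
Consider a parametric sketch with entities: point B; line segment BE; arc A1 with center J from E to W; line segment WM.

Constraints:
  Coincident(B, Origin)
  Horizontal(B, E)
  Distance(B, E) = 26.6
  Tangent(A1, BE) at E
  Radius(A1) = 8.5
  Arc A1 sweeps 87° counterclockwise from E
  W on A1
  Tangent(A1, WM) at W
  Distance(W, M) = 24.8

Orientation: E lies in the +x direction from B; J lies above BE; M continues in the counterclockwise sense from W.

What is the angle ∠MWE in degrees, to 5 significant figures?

136.50°

B is at the origin; B and E share the same y with |BE| = 26.6 and E on the +x side, so E = (26.600, 0.0000). The tangent condition forces JE to be normal to BE, so J = E + (0, 8.5) = (26.600, 8.5000). On A1, E sits at bearing -90° from J; an 87° counterclockwise sweep puts W at bearing -3°, so W = J + 8.5·(cos -3°, sin -3°) = (35.088, 8.0551). Since A1 is tangent to WM there, JW ⟂ WM, so WM runs along (−sin -3°, cos -3°); with |WM| = 24.8, M = (36.386, 32.821). Then cos ∠MWE = WM·WE / (|WM||WE|), giving 136.50°.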